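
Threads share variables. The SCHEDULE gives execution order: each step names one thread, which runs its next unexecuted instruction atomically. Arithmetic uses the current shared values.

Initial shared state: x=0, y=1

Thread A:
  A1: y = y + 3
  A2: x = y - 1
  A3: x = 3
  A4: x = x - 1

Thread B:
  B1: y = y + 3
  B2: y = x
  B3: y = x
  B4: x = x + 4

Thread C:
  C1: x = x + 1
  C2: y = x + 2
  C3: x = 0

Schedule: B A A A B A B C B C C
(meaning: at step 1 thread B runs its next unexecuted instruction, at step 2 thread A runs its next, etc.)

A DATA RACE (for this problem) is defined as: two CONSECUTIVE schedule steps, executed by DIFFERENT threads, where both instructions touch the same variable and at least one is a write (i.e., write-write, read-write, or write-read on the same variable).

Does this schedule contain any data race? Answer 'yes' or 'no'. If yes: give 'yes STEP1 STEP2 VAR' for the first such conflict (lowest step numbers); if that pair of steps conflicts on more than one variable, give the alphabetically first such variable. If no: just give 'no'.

Answer: yes 1 2 y

Derivation:
Steps 1,2: B(y = y + 3) vs A(y = y + 3). RACE on y (W-W).
Steps 2,3: same thread (A). No race.
Steps 3,4: same thread (A). No race.
Steps 4,5: A(x = 3) vs B(y = x). RACE on x (W-R).
Steps 5,6: B(y = x) vs A(x = x - 1). RACE on x (R-W).
Steps 6,7: A(x = x - 1) vs B(y = x). RACE on x (W-R).
Steps 7,8: B(y = x) vs C(x = x + 1). RACE on x (R-W).
Steps 8,9: C(x = x + 1) vs B(x = x + 4). RACE on x (W-W).
Steps 9,10: B(x = x + 4) vs C(y = x + 2). RACE on x (W-R).
Steps 10,11: same thread (C). No race.
First conflict at steps 1,2.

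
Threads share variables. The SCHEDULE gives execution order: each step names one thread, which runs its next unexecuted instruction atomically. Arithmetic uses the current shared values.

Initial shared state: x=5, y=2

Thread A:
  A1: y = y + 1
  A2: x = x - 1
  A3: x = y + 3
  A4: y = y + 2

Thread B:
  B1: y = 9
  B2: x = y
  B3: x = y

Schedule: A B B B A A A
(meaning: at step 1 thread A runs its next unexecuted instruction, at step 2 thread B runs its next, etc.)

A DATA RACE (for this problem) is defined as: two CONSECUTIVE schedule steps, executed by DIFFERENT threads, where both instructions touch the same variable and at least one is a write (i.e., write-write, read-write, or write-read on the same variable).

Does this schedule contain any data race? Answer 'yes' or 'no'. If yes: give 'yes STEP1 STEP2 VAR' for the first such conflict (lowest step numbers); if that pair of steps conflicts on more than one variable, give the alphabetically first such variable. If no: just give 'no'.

Steps 1,2: A(y = y + 1) vs B(y = 9). RACE on y (W-W).
Steps 2,3: same thread (B). No race.
Steps 3,4: same thread (B). No race.
Steps 4,5: B(x = y) vs A(x = x - 1). RACE on x (W-W).
Steps 5,6: same thread (A). No race.
Steps 6,7: same thread (A). No race.
First conflict at steps 1,2.

Answer: yes 1 2 y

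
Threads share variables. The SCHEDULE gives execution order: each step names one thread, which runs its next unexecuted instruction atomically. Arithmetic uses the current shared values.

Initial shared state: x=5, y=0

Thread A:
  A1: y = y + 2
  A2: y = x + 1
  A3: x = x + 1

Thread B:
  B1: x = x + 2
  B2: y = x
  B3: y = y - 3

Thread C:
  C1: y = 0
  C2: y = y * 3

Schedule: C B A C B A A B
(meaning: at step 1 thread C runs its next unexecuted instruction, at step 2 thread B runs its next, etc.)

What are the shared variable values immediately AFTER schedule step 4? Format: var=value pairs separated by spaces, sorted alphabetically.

Step 1: thread C executes C1 (y = 0). Shared: x=5 y=0. PCs: A@0 B@0 C@1
Step 2: thread B executes B1 (x = x + 2). Shared: x=7 y=0. PCs: A@0 B@1 C@1
Step 3: thread A executes A1 (y = y + 2). Shared: x=7 y=2. PCs: A@1 B@1 C@1
Step 4: thread C executes C2 (y = y * 3). Shared: x=7 y=6. PCs: A@1 B@1 C@2

Answer: x=7 y=6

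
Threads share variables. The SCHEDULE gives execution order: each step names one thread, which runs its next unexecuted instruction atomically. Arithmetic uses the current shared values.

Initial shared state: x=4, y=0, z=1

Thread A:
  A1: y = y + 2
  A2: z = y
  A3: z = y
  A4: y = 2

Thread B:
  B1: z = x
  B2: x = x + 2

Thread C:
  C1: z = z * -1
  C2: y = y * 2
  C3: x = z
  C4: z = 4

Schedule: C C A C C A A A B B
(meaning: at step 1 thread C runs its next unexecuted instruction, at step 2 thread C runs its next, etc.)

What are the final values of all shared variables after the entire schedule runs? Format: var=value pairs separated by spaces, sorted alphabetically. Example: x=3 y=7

Step 1: thread C executes C1 (z = z * -1). Shared: x=4 y=0 z=-1. PCs: A@0 B@0 C@1
Step 2: thread C executes C2 (y = y * 2). Shared: x=4 y=0 z=-1. PCs: A@0 B@0 C@2
Step 3: thread A executes A1 (y = y + 2). Shared: x=4 y=2 z=-1. PCs: A@1 B@0 C@2
Step 4: thread C executes C3 (x = z). Shared: x=-1 y=2 z=-1. PCs: A@1 B@0 C@3
Step 5: thread C executes C4 (z = 4). Shared: x=-1 y=2 z=4. PCs: A@1 B@0 C@4
Step 6: thread A executes A2 (z = y). Shared: x=-1 y=2 z=2. PCs: A@2 B@0 C@4
Step 7: thread A executes A3 (z = y). Shared: x=-1 y=2 z=2. PCs: A@3 B@0 C@4
Step 8: thread A executes A4 (y = 2). Shared: x=-1 y=2 z=2. PCs: A@4 B@0 C@4
Step 9: thread B executes B1 (z = x). Shared: x=-1 y=2 z=-1. PCs: A@4 B@1 C@4
Step 10: thread B executes B2 (x = x + 2). Shared: x=1 y=2 z=-1. PCs: A@4 B@2 C@4

Answer: x=1 y=2 z=-1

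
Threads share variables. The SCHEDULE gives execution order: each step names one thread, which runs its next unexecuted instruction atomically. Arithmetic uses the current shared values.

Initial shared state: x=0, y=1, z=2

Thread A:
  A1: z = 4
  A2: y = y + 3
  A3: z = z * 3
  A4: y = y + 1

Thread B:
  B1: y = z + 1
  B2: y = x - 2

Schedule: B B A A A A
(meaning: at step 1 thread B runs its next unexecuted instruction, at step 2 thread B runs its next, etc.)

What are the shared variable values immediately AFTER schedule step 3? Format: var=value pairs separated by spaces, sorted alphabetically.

Answer: x=0 y=-2 z=4

Derivation:
Step 1: thread B executes B1 (y = z + 1). Shared: x=0 y=3 z=2. PCs: A@0 B@1
Step 2: thread B executes B2 (y = x - 2). Shared: x=0 y=-2 z=2. PCs: A@0 B@2
Step 3: thread A executes A1 (z = 4). Shared: x=0 y=-2 z=4. PCs: A@1 B@2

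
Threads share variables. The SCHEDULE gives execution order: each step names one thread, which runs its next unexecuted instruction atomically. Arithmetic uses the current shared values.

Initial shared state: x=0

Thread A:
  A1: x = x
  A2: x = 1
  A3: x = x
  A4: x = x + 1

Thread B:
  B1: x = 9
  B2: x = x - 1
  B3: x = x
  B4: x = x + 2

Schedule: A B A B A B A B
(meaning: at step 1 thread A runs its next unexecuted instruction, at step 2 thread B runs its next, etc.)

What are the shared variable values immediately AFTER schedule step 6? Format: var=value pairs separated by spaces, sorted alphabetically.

Answer: x=0

Derivation:
Step 1: thread A executes A1 (x = x). Shared: x=0. PCs: A@1 B@0
Step 2: thread B executes B1 (x = 9). Shared: x=9. PCs: A@1 B@1
Step 3: thread A executes A2 (x = 1). Shared: x=1. PCs: A@2 B@1
Step 4: thread B executes B2 (x = x - 1). Shared: x=0. PCs: A@2 B@2
Step 5: thread A executes A3 (x = x). Shared: x=0. PCs: A@3 B@2
Step 6: thread B executes B3 (x = x). Shared: x=0. PCs: A@3 B@3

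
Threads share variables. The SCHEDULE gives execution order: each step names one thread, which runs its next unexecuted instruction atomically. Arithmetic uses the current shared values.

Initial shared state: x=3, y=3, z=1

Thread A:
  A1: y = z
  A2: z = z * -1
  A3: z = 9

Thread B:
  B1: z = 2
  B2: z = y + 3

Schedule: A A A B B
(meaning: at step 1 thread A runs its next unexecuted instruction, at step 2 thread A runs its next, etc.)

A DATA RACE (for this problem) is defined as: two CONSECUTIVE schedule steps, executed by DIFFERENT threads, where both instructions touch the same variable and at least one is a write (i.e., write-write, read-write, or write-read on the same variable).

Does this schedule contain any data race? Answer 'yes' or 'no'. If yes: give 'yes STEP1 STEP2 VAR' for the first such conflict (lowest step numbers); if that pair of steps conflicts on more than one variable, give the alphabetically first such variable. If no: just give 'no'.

Steps 1,2: same thread (A). No race.
Steps 2,3: same thread (A). No race.
Steps 3,4: A(z = 9) vs B(z = 2). RACE on z (W-W).
Steps 4,5: same thread (B). No race.
First conflict at steps 3,4.

Answer: yes 3 4 z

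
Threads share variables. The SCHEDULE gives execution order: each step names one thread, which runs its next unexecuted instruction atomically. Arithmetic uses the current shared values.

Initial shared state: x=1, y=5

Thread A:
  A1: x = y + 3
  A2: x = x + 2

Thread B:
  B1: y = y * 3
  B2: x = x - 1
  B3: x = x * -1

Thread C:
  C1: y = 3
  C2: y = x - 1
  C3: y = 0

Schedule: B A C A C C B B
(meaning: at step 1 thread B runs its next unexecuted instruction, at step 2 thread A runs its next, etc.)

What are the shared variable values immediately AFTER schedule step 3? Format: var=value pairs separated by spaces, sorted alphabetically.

Answer: x=18 y=3

Derivation:
Step 1: thread B executes B1 (y = y * 3). Shared: x=1 y=15. PCs: A@0 B@1 C@0
Step 2: thread A executes A1 (x = y + 3). Shared: x=18 y=15. PCs: A@1 B@1 C@0
Step 3: thread C executes C1 (y = 3). Shared: x=18 y=3. PCs: A@1 B@1 C@1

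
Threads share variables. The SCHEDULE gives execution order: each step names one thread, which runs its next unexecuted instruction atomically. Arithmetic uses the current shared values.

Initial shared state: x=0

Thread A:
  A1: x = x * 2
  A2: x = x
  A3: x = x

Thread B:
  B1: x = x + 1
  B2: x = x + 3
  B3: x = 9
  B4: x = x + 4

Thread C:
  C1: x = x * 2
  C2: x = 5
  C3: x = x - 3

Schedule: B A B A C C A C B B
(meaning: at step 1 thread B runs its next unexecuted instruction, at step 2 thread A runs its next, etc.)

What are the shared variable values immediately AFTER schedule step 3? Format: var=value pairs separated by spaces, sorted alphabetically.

Step 1: thread B executes B1 (x = x + 1). Shared: x=1. PCs: A@0 B@1 C@0
Step 2: thread A executes A1 (x = x * 2). Shared: x=2. PCs: A@1 B@1 C@0
Step 3: thread B executes B2 (x = x + 3). Shared: x=5. PCs: A@1 B@2 C@0

Answer: x=5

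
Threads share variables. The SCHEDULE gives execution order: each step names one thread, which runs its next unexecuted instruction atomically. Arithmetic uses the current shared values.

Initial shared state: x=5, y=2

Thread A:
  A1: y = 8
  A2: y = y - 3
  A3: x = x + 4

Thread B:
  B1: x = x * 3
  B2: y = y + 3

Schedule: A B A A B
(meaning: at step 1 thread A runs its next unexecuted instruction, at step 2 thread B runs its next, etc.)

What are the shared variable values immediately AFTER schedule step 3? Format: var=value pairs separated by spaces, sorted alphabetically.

Step 1: thread A executes A1 (y = 8). Shared: x=5 y=8. PCs: A@1 B@0
Step 2: thread B executes B1 (x = x * 3). Shared: x=15 y=8. PCs: A@1 B@1
Step 3: thread A executes A2 (y = y - 3). Shared: x=15 y=5. PCs: A@2 B@1

Answer: x=15 y=5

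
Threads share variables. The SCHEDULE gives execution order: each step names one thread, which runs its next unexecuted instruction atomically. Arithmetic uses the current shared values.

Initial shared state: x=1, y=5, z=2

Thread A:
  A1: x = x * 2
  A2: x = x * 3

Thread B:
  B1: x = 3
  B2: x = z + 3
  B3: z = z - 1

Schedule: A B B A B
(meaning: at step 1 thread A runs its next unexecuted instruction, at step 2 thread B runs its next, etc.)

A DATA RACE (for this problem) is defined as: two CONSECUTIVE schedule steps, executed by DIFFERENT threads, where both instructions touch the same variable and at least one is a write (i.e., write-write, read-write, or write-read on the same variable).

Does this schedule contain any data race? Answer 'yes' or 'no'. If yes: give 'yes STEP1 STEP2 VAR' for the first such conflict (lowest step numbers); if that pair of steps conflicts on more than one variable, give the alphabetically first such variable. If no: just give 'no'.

Answer: yes 1 2 x

Derivation:
Steps 1,2: A(x = x * 2) vs B(x = 3). RACE on x (W-W).
Steps 2,3: same thread (B). No race.
Steps 3,4: B(x = z + 3) vs A(x = x * 3). RACE on x (W-W).
Steps 4,5: A(r=x,w=x) vs B(r=z,w=z). No conflict.
First conflict at steps 1,2.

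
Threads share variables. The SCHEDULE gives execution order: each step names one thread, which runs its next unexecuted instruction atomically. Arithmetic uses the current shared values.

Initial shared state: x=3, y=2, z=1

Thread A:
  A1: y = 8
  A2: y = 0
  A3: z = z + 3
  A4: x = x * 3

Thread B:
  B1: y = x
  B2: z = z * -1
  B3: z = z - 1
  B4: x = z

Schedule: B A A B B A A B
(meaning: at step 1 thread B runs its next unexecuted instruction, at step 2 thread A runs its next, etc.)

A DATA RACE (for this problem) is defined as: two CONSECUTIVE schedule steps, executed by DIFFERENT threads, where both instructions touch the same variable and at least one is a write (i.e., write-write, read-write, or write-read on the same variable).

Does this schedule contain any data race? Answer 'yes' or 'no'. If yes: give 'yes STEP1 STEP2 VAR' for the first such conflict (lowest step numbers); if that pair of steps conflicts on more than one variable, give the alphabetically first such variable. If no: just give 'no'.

Steps 1,2: B(y = x) vs A(y = 8). RACE on y (W-W).
Steps 2,3: same thread (A). No race.
Steps 3,4: A(r=-,w=y) vs B(r=z,w=z). No conflict.
Steps 4,5: same thread (B). No race.
Steps 5,6: B(z = z - 1) vs A(z = z + 3). RACE on z (W-W).
Steps 6,7: same thread (A). No race.
Steps 7,8: A(x = x * 3) vs B(x = z). RACE on x (W-W).
First conflict at steps 1,2.

Answer: yes 1 2 y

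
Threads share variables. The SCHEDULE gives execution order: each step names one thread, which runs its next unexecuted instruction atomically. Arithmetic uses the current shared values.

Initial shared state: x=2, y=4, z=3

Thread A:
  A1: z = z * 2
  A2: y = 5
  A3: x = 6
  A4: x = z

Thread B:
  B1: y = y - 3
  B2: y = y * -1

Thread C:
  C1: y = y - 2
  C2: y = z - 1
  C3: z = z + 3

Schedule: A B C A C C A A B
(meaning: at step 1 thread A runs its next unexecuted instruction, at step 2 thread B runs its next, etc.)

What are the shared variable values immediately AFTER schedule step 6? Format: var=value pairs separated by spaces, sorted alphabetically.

Step 1: thread A executes A1 (z = z * 2). Shared: x=2 y=4 z=6. PCs: A@1 B@0 C@0
Step 2: thread B executes B1 (y = y - 3). Shared: x=2 y=1 z=6. PCs: A@1 B@1 C@0
Step 3: thread C executes C1 (y = y - 2). Shared: x=2 y=-1 z=6. PCs: A@1 B@1 C@1
Step 4: thread A executes A2 (y = 5). Shared: x=2 y=5 z=6. PCs: A@2 B@1 C@1
Step 5: thread C executes C2 (y = z - 1). Shared: x=2 y=5 z=6. PCs: A@2 B@1 C@2
Step 6: thread C executes C3 (z = z + 3). Shared: x=2 y=5 z=9. PCs: A@2 B@1 C@3

Answer: x=2 y=5 z=9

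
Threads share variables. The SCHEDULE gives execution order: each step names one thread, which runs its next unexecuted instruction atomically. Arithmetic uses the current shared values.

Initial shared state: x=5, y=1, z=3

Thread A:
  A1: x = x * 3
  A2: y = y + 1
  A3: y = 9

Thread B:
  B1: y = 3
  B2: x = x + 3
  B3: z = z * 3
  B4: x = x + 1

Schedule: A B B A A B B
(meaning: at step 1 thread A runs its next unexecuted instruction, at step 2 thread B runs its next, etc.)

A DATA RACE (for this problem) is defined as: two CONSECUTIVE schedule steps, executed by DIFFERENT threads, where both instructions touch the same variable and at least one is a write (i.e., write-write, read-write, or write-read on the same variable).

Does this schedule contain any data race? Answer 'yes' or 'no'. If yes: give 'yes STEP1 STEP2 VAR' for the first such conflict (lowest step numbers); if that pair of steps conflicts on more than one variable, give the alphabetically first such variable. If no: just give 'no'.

Steps 1,2: A(r=x,w=x) vs B(r=-,w=y). No conflict.
Steps 2,3: same thread (B). No race.
Steps 3,4: B(r=x,w=x) vs A(r=y,w=y). No conflict.
Steps 4,5: same thread (A). No race.
Steps 5,6: A(r=-,w=y) vs B(r=z,w=z). No conflict.
Steps 6,7: same thread (B). No race.

Answer: no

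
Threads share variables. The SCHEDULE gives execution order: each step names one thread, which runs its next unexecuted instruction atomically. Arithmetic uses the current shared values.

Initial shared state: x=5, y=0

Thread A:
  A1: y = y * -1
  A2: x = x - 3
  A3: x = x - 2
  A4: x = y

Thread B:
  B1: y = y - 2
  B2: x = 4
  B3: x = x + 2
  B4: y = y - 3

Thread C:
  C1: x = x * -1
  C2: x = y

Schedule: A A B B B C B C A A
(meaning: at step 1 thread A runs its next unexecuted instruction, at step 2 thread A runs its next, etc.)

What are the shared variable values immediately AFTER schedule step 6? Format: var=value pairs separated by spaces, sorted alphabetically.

Step 1: thread A executes A1 (y = y * -1). Shared: x=5 y=0. PCs: A@1 B@0 C@0
Step 2: thread A executes A2 (x = x - 3). Shared: x=2 y=0. PCs: A@2 B@0 C@0
Step 3: thread B executes B1 (y = y - 2). Shared: x=2 y=-2. PCs: A@2 B@1 C@0
Step 4: thread B executes B2 (x = 4). Shared: x=4 y=-2. PCs: A@2 B@2 C@0
Step 5: thread B executes B3 (x = x + 2). Shared: x=6 y=-2. PCs: A@2 B@3 C@0
Step 6: thread C executes C1 (x = x * -1). Shared: x=-6 y=-2. PCs: A@2 B@3 C@1

Answer: x=-6 y=-2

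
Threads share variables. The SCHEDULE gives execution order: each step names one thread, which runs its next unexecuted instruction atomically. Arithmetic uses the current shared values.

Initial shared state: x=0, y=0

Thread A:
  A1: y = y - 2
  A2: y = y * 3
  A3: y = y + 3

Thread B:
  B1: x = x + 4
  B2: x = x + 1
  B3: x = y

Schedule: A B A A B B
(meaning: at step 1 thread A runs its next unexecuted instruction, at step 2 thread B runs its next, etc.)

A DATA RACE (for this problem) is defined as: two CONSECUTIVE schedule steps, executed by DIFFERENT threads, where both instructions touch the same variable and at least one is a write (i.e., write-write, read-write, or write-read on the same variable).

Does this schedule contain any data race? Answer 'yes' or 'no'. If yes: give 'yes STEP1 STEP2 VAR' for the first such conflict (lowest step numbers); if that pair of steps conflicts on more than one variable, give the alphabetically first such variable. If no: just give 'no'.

Answer: no

Derivation:
Steps 1,2: A(r=y,w=y) vs B(r=x,w=x). No conflict.
Steps 2,3: B(r=x,w=x) vs A(r=y,w=y). No conflict.
Steps 3,4: same thread (A). No race.
Steps 4,5: A(r=y,w=y) vs B(r=x,w=x). No conflict.
Steps 5,6: same thread (B). No race.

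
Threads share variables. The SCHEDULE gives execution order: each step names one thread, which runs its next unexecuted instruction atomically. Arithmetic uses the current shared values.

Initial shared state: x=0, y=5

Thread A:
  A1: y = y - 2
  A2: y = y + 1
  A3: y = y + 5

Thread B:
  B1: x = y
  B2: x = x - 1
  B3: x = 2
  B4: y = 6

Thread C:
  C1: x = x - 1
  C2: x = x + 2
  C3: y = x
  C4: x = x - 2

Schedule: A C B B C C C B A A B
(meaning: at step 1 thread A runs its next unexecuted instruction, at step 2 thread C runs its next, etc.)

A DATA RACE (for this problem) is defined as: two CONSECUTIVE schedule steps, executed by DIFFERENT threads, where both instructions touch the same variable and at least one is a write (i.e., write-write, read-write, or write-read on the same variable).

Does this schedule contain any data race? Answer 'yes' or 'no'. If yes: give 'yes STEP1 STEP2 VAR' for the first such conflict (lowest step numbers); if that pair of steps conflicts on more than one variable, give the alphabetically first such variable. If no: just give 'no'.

Answer: yes 2 3 x

Derivation:
Steps 1,2: A(r=y,w=y) vs C(r=x,w=x). No conflict.
Steps 2,3: C(x = x - 1) vs B(x = y). RACE on x (W-W).
Steps 3,4: same thread (B). No race.
Steps 4,5: B(x = x - 1) vs C(x = x + 2). RACE on x (W-W).
Steps 5,6: same thread (C). No race.
Steps 6,7: same thread (C). No race.
Steps 7,8: C(x = x - 2) vs B(x = 2). RACE on x (W-W).
Steps 8,9: B(r=-,w=x) vs A(r=y,w=y). No conflict.
Steps 9,10: same thread (A). No race.
Steps 10,11: A(y = y + 5) vs B(y = 6). RACE on y (W-W).
First conflict at steps 2,3.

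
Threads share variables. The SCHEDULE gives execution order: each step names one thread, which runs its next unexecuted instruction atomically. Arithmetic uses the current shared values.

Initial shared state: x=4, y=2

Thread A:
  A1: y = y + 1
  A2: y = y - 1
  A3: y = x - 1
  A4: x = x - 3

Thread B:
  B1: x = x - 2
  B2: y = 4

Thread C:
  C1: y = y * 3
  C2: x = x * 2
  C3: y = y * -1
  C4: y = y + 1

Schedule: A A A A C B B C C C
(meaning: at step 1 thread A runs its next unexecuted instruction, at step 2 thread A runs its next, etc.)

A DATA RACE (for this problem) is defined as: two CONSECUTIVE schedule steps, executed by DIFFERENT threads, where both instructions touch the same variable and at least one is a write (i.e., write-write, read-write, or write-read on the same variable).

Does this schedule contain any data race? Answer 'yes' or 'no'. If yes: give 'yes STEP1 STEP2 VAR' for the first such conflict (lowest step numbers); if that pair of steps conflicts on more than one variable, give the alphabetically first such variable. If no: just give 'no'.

Steps 1,2: same thread (A). No race.
Steps 2,3: same thread (A). No race.
Steps 3,4: same thread (A). No race.
Steps 4,5: A(r=x,w=x) vs C(r=y,w=y). No conflict.
Steps 5,6: C(r=y,w=y) vs B(r=x,w=x). No conflict.
Steps 6,7: same thread (B). No race.
Steps 7,8: B(r=-,w=y) vs C(r=x,w=x). No conflict.
Steps 8,9: same thread (C). No race.
Steps 9,10: same thread (C). No race.

Answer: no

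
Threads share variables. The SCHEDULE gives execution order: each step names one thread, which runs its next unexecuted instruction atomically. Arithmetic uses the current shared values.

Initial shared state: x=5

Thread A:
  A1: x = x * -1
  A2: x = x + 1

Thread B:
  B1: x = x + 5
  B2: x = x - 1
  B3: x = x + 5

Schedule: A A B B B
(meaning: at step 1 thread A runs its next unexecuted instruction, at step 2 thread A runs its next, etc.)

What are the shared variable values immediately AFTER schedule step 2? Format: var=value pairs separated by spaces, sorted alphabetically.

Step 1: thread A executes A1 (x = x * -1). Shared: x=-5. PCs: A@1 B@0
Step 2: thread A executes A2 (x = x + 1). Shared: x=-4. PCs: A@2 B@0

Answer: x=-4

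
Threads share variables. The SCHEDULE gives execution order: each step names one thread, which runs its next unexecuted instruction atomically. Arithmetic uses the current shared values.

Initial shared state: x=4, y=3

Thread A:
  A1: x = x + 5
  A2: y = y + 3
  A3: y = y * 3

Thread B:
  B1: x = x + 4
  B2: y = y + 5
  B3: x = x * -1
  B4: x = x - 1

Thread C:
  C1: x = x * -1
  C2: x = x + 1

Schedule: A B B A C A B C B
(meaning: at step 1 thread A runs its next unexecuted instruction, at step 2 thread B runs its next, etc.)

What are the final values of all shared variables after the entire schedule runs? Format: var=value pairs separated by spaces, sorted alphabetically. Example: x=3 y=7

Step 1: thread A executes A1 (x = x + 5). Shared: x=9 y=3. PCs: A@1 B@0 C@0
Step 2: thread B executes B1 (x = x + 4). Shared: x=13 y=3. PCs: A@1 B@1 C@0
Step 3: thread B executes B2 (y = y + 5). Shared: x=13 y=8. PCs: A@1 B@2 C@0
Step 4: thread A executes A2 (y = y + 3). Shared: x=13 y=11. PCs: A@2 B@2 C@0
Step 5: thread C executes C1 (x = x * -1). Shared: x=-13 y=11. PCs: A@2 B@2 C@1
Step 6: thread A executes A3 (y = y * 3). Shared: x=-13 y=33. PCs: A@3 B@2 C@1
Step 7: thread B executes B3 (x = x * -1). Shared: x=13 y=33. PCs: A@3 B@3 C@1
Step 8: thread C executes C2 (x = x + 1). Shared: x=14 y=33. PCs: A@3 B@3 C@2
Step 9: thread B executes B4 (x = x - 1). Shared: x=13 y=33. PCs: A@3 B@4 C@2

Answer: x=13 y=33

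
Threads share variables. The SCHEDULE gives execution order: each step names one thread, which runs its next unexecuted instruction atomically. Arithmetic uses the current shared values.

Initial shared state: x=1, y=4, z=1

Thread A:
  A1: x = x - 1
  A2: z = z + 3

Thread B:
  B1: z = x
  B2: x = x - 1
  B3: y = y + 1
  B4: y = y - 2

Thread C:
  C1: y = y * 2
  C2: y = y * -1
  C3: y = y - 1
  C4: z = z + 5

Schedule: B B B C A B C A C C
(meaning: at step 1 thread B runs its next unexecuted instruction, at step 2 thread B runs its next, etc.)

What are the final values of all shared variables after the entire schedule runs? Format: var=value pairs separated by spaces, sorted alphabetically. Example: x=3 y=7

Step 1: thread B executes B1 (z = x). Shared: x=1 y=4 z=1. PCs: A@0 B@1 C@0
Step 2: thread B executes B2 (x = x - 1). Shared: x=0 y=4 z=1. PCs: A@0 B@2 C@0
Step 3: thread B executes B3 (y = y + 1). Shared: x=0 y=5 z=1. PCs: A@0 B@3 C@0
Step 4: thread C executes C1 (y = y * 2). Shared: x=0 y=10 z=1. PCs: A@0 B@3 C@1
Step 5: thread A executes A1 (x = x - 1). Shared: x=-1 y=10 z=1. PCs: A@1 B@3 C@1
Step 6: thread B executes B4 (y = y - 2). Shared: x=-1 y=8 z=1. PCs: A@1 B@4 C@1
Step 7: thread C executes C2 (y = y * -1). Shared: x=-1 y=-8 z=1. PCs: A@1 B@4 C@2
Step 8: thread A executes A2 (z = z + 3). Shared: x=-1 y=-8 z=4. PCs: A@2 B@4 C@2
Step 9: thread C executes C3 (y = y - 1). Shared: x=-1 y=-9 z=4. PCs: A@2 B@4 C@3
Step 10: thread C executes C4 (z = z + 5). Shared: x=-1 y=-9 z=9. PCs: A@2 B@4 C@4

Answer: x=-1 y=-9 z=9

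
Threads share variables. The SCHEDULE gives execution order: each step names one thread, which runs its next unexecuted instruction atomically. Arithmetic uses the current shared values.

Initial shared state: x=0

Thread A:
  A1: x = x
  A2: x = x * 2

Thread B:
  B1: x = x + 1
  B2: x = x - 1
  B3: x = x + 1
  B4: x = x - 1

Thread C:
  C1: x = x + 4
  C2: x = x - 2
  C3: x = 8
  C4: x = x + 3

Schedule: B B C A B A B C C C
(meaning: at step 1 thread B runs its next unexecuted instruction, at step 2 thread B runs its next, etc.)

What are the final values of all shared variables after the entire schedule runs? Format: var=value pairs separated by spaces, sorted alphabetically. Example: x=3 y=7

Answer: x=11

Derivation:
Step 1: thread B executes B1 (x = x + 1). Shared: x=1. PCs: A@0 B@1 C@0
Step 2: thread B executes B2 (x = x - 1). Shared: x=0. PCs: A@0 B@2 C@0
Step 3: thread C executes C1 (x = x + 4). Shared: x=4. PCs: A@0 B@2 C@1
Step 4: thread A executes A1 (x = x). Shared: x=4. PCs: A@1 B@2 C@1
Step 5: thread B executes B3 (x = x + 1). Shared: x=5. PCs: A@1 B@3 C@1
Step 6: thread A executes A2 (x = x * 2). Shared: x=10. PCs: A@2 B@3 C@1
Step 7: thread B executes B4 (x = x - 1). Shared: x=9. PCs: A@2 B@4 C@1
Step 8: thread C executes C2 (x = x - 2). Shared: x=7. PCs: A@2 B@4 C@2
Step 9: thread C executes C3 (x = 8). Shared: x=8. PCs: A@2 B@4 C@3
Step 10: thread C executes C4 (x = x + 3). Shared: x=11. PCs: A@2 B@4 C@4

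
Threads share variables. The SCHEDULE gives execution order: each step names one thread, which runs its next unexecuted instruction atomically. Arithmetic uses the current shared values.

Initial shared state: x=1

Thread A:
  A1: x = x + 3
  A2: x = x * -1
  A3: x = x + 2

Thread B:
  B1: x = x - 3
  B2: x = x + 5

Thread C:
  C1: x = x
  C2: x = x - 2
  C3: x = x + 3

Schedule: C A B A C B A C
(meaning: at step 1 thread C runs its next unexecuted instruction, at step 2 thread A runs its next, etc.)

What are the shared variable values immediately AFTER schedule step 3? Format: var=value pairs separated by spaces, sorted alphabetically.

Answer: x=1

Derivation:
Step 1: thread C executes C1 (x = x). Shared: x=1. PCs: A@0 B@0 C@1
Step 2: thread A executes A1 (x = x + 3). Shared: x=4. PCs: A@1 B@0 C@1
Step 3: thread B executes B1 (x = x - 3). Shared: x=1. PCs: A@1 B@1 C@1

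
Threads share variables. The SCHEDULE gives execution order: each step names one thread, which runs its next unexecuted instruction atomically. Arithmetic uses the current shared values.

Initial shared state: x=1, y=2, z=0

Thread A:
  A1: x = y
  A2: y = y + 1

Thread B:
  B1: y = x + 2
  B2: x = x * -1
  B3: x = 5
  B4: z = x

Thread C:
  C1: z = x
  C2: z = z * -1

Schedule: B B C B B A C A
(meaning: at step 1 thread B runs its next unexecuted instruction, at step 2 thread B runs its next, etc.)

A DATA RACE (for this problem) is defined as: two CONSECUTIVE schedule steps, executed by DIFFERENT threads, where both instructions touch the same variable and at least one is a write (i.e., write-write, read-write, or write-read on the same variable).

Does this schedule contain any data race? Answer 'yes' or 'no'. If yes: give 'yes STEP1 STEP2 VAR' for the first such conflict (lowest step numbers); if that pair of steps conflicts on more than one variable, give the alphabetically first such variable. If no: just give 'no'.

Steps 1,2: same thread (B). No race.
Steps 2,3: B(x = x * -1) vs C(z = x). RACE on x (W-R).
Steps 3,4: C(z = x) vs B(x = 5). RACE on x (R-W).
Steps 4,5: same thread (B). No race.
Steps 5,6: B(z = x) vs A(x = y). RACE on x (R-W).
Steps 6,7: A(r=y,w=x) vs C(r=z,w=z). No conflict.
Steps 7,8: C(r=z,w=z) vs A(r=y,w=y). No conflict.
First conflict at steps 2,3.

Answer: yes 2 3 x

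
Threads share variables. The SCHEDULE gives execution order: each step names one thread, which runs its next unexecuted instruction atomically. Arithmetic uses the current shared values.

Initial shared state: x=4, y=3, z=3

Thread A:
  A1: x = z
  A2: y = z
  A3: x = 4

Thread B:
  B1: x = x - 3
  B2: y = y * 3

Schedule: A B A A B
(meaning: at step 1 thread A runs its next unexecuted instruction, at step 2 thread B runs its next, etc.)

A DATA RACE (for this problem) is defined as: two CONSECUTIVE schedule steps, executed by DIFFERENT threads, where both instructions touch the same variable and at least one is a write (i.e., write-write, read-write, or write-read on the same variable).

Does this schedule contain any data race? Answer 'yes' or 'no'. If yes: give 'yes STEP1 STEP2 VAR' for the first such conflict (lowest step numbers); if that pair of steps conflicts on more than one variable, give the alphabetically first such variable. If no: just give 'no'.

Answer: yes 1 2 x

Derivation:
Steps 1,2: A(x = z) vs B(x = x - 3). RACE on x (W-W).
Steps 2,3: B(r=x,w=x) vs A(r=z,w=y). No conflict.
Steps 3,4: same thread (A). No race.
Steps 4,5: A(r=-,w=x) vs B(r=y,w=y). No conflict.
First conflict at steps 1,2.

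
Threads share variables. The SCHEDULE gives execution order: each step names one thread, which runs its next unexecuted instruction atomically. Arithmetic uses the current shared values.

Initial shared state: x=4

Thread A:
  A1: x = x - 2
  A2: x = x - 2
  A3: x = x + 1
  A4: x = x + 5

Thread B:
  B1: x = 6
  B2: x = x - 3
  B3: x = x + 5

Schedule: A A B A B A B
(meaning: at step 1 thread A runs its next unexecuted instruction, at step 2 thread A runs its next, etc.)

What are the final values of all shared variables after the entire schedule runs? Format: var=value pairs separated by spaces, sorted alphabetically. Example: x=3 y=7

Answer: x=14

Derivation:
Step 1: thread A executes A1 (x = x - 2). Shared: x=2. PCs: A@1 B@0
Step 2: thread A executes A2 (x = x - 2). Shared: x=0. PCs: A@2 B@0
Step 3: thread B executes B1 (x = 6). Shared: x=6. PCs: A@2 B@1
Step 4: thread A executes A3 (x = x + 1). Shared: x=7. PCs: A@3 B@1
Step 5: thread B executes B2 (x = x - 3). Shared: x=4. PCs: A@3 B@2
Step 6: thread A executes A4 (x = x + 5). Shared: x=9. PCs: A@4 B@2
Step 7: thread B executes B3 (x = x + 5). Shared: x=14. PCs: A@4 B@3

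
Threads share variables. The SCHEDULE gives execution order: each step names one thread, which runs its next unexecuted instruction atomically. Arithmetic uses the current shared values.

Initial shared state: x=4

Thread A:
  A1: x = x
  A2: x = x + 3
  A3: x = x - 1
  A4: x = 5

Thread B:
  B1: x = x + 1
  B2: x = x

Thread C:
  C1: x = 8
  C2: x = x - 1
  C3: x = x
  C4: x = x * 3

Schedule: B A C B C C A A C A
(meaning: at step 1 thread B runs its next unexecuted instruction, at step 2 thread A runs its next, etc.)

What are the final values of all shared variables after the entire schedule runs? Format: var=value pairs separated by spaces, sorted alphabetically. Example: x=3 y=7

Answer: x=5

Derivation:
Step 1: thread B executes B1 (x = x + 1). Shared: x=5. PCs: A@0 B@1 C@0
Step 2: thread A executes A1 (x = x). Shared: x=5. PCs: A@1 B@1 C@0
Step 3: thread C executes C1 (x = 8). Shared: x=8. PCs: A@1 B@1 C@1
Step 4: thread B executes B2 (x = x). Shared: x=8. PCs: A@1 B@2 C@1
Step 5: thread C executes C2 (x = x - 1). Shared: x=7. PCs: A@1 B@2 C@2
Step 6: thread C executes C3 (x = x). Shared: x=7. PCs: A@1 B@2 C@3
Step 7: thread A executes A2 (x = x + 3). Shared: x=10. PCs: A@2 B@2 C@3
Step 8: thread A executes A3 (x = x - 1). Shared: x=9. PCs: A@3 B@2 C@3
Step 9: thread C executes C4 (x = x * 3). Shared: x=27. PCs: A@3 B@2 C@4
Step 10: thread A executes A4 (x = 5). Shared: x=5. PCs: A@4 B@2 C@4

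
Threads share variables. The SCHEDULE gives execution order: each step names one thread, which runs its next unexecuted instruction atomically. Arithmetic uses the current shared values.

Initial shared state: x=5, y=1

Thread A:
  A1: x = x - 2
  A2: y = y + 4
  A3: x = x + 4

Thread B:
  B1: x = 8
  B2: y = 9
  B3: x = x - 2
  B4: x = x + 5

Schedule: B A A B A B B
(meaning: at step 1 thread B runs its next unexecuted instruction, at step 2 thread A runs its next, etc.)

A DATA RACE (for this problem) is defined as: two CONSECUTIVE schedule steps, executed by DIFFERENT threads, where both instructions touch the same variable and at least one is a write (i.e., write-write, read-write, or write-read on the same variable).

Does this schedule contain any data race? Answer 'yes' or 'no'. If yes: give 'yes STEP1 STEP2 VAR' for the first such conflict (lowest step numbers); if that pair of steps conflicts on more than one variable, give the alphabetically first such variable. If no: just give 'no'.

Answer: yes 1 2 x

Derivation:
Steps 1,2: B(x = 8) vs A(x = x - 2). RACE on x (W-W).
Steps 2,3: same thread (A). No race.
Steps 3,4: A(y = y + 4) vs B(y = 9). RACE on y (W-W).
Steps 4,5: B(r=-,w=y) vs A(r=x,w=x). No conflict.
Steps 5,6: A(x = x + 4) vs B(x = x - 2). RACE on x (W-W).
Steps 6,7: same thread (B). No race.
First conflict at steps 1,2.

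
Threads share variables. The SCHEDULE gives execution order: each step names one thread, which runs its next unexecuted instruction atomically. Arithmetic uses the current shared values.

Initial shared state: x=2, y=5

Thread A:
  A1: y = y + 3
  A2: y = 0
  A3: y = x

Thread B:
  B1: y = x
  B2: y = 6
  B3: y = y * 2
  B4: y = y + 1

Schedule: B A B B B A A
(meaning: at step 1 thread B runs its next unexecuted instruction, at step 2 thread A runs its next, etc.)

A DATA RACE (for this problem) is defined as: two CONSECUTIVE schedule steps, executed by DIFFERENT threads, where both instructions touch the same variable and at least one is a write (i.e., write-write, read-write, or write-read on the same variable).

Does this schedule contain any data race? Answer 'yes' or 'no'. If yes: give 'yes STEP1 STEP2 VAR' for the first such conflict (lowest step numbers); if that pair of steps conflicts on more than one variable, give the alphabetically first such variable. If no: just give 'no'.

Steps 1,2: B(y = x) vs A(y = y + 3). RACE on y (W-W).
Steps 2,3: A(y = y + 3) vs B(y = 6). RACE on y (W-W).
Steps 3,4: same thread (B). No race.
Steps 4,5: same thread (B). No race.
Steps 5,6: B(y = y + 1) vs A(y = 0). RACE on y (W-W).
Steps 6,7: same thread (A). No race.
First conflict at steps 1,2.

Answer: yes 1 2 y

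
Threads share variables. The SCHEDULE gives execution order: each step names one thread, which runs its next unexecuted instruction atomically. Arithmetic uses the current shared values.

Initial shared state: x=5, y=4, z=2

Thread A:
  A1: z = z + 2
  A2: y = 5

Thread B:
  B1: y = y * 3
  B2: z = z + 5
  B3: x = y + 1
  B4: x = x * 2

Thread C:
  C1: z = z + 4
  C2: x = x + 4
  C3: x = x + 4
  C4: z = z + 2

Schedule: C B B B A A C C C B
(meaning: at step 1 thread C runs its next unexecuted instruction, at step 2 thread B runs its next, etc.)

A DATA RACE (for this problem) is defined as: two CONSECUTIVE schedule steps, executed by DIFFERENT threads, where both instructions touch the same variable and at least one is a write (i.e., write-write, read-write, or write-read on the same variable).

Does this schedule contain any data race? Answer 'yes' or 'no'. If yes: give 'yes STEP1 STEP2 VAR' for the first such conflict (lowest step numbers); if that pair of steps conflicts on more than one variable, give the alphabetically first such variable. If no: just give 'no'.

Answer: no

Derivation:
Steps 1,2: C(r=z,w=z) vs B(r=y,w=y). No conflict.
Steps 2,3: same thread (B). No race.
Steps 3,4: same thread (B). No race.
Steps 4,5: B(r=y,w=x) vs A(r=z,w=z). No conflict.
Steps 5,6: same thread (A). No race.
Steps 6,7: A(r=-,w=y) vs C(r=x,w=x). No conflict.
Steps 7,8: same thread (C). No race.
Steps 8,9: same thread (C). No race.
Steps 9,10: C(r=z,w=z) vs B(r=x,w=x). No conflict.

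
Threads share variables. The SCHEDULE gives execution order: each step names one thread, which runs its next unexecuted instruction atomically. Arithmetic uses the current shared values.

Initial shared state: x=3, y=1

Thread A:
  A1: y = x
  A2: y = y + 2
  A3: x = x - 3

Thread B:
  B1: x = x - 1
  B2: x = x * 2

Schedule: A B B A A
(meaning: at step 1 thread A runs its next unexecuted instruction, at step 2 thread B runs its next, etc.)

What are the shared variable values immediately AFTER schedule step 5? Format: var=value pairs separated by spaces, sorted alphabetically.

Step 1: thread A executes A1 (y = x). Shared: x=3 y=3. PCs: A@1 B@0
Step 2: thread B executes B1 (x = x - 1). Shared: x=2 y=3. PCs: A@1 B@1
Step 3: thread B executes B2 (x = x * 2). Shared: x=4 y=3. PCs: A@1 B@2
Step 4: thread A executes A2 (y = y + 2). Shared: x=4 y=5. PCs: A@2 B@2
Step 5: thread A executes A3 (x = x - 3). Shared: x=1 y=5. PCs: A@3 B@2

Answer: x=1 y=5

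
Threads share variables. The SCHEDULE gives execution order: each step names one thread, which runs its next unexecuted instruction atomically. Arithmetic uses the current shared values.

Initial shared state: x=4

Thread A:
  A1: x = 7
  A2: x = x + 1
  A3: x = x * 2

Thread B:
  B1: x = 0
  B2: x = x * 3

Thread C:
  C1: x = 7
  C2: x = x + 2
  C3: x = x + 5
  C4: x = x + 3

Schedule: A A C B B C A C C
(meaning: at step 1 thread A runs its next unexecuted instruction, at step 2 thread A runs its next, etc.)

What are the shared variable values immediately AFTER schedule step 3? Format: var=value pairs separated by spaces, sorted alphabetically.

Step 1: thread A executes A1 (x = 7). Shared: x=7. PCs: A@1 B@0 C@0
Step 2: thread A executes A2 (x = x + 1). Shared: x=8. PCs: A@2 B@0 C@0
Step 3: thread C executes C1 (x = 7). Shared: x=7. PCs: A@2 B@0 C@1

Answer: x=7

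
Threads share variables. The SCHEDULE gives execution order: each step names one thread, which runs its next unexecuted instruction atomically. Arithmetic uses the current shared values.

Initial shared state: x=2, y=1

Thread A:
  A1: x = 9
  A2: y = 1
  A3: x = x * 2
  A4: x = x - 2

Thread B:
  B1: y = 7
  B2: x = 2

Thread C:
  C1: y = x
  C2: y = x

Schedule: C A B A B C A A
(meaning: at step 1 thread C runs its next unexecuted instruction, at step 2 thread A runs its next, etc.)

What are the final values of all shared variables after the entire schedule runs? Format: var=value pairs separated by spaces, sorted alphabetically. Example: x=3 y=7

Answer: x=2 y=2

Derivation:
Step 1: thread C executes C1 (y = x). Shared: x=2 y=2. PCs: A@0 B@0 C@1
Step 2: thread A executes A1 (x = 9). Shared: x=9 y=2. PCs: A@1 B@0 C@1
Step 3: thread B executes B1 (y = 7). Shared: x=9 y=7. PCs: A@1 B@1 C@1
Step 4: thread A executes A2 (y = 1). Shared: x=9 y=1. PCs: A@2 B@1 C@1
Step 5: thread B executes B2 (x = 2). Shared: x=2 y=1. PCs: A@2 B@2 C@1
Step 6: thread C executes C2 (y = x). Shared: x=2 y=2. PCs: A@2 B@2 C@2
Step 7: thread A executes A3 (x = x * 2). Shared: x=4 y=2. PCs: A@3 B@2 C@2
Step 8: thread A executes A4 (x = x - 2). Shared: x=2 y=2. PCs: A@4 B@2 C@2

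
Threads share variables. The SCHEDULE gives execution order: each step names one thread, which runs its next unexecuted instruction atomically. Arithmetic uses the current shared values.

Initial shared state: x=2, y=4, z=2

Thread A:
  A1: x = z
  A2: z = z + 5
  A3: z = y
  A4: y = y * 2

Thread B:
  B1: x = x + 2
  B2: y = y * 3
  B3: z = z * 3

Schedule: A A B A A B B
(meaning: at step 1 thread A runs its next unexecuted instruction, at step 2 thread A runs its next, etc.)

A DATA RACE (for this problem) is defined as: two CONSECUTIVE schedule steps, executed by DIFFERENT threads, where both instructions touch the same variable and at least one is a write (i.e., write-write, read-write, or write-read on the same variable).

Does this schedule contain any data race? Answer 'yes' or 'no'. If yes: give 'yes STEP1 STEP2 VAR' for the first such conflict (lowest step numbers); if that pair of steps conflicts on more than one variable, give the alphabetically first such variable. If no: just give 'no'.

Answer: yes 5 6 y

Derivation:
Steps 1,2: same thread (A). No race.
Steps 2,3: A(r=z,w=z) vs B(r=x,w=x). No conflict.
Steps 3,4: B(r=x,w=x) vs A(r=y,w=z). No conflict.
Steps 4,5: same thread (A). No race.
Steps 5,6: A(y = y * 2) vs B(y = y * 3). RACE on y (W-W).
Steps 6,7: same thread (B). No race.
First conflict at steps 5,6.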